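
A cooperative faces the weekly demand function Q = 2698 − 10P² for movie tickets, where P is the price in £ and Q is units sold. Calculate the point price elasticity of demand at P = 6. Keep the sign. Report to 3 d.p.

At P = 6, Q = 2338.
dQ/dP = −20P = -120.
ε = (dQ/dP)(P/Q) = (-120)(6/2338).
|ε| < 1, so demand is inelastic at this price.

-0.308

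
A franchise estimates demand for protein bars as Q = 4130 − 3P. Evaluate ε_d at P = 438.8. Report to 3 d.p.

At P = 438.8, Q = 2813.600.
dQ/dP = −3.
ε = (dQ/dP)(P/Q) = (-3)(438.8/2813.600).

-0.468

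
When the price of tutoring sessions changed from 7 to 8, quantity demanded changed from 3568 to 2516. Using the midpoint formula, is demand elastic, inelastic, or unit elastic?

Arc ε ≈ -2.594.
|ε| = 2.59 > 1.

elastic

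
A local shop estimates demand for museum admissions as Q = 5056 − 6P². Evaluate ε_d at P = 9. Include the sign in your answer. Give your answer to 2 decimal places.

At P = 9, Q = 4570.
dQ/dP = −12P = -108.
ε = (dQ/dP)(P/Q) = (-108)(9/4570).
|ε| < 1, so demand is inelastic at this price.

-0.21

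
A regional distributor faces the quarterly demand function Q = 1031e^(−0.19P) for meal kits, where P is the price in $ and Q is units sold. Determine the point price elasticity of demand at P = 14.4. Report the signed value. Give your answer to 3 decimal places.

-2.736

At P = 14.4, Q = 66.839.
dQ/dP = −0.19·1031e^(−0.19P) = −0.19Q = -12.699.
ε = (dQ/dP)(P/Q) = (-12.699)(14.4/66.839).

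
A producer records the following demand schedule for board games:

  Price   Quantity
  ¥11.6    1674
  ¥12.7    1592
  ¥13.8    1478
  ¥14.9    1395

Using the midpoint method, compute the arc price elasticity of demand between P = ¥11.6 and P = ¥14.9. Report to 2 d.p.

-0.73

At P = 11.6, Q = 1674; at P = 14.9, Q = 1395.
ΔQ = -279, ΔP = 3.3. Midpoints: P̄ = 13.25, Q̄ = 1534.5.
ε = (ΔQ/ΔP)(P̄/Q̄) = (-279/3.3)(13.25/1534.5).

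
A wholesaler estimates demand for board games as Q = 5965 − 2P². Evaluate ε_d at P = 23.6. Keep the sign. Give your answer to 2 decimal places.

-0.46

At P = 23.6, Q = 4851.080.
dQ/dP = −4P = -94.400.
ε = (dQ/dP)(P/Q) = (-94.400)(23.6/4851.080).
|ε| < 1, so demand is inelastic at this price.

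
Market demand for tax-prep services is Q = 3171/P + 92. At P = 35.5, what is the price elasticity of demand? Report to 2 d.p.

-0.49

At P = 35.5, Q = 181.324.
dQ/dP = −3171/P² = -2.516.
ε = (dQ/dP)(P/Q) = (-2.516)(35.5/181.324).
|ε| < 1, so demand is inelastic at this price.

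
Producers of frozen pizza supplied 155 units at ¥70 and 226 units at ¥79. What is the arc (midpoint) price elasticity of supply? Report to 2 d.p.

ΔQ = 226 − 155 = 71; ΔP = 79 − 70 = 9.
Midpoints: P̄ = 74.50, Q̄ = 190.5.
ε_s = (ΔQ/ΔP)(P̄/Q̄) = (71/9)(74.50/190.5).

3.09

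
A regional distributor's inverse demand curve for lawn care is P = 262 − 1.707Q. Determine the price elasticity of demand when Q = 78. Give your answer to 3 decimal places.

-0.968

At Q = 78, P = 262 − 1.707(78) = 128.85.
dP/dQ = −1.707, so dQ/dP = 1/(−1.707) = -0.586.
ε = (dQ/dP)(P/Q) = (-0.586)(128.85/78).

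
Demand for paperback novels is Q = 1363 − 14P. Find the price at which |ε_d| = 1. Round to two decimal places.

48.68

For linear demand Q = a − bP, ε = −bP/(a − bP). |ε| = 1 when bP = a − bP, i.e. P = a/(2b).
P = 1363/(2·14) = 1363/28 = 48.6786.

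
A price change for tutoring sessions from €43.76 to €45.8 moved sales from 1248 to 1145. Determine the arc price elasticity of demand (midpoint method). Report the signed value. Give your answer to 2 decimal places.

-1.89

ΔQ = 1145 − 1248 = -103; ΔP = 45.8 − 43.76 = 2.04.
Midpoints: P̄ = 44.78, Q̄ = 1196.5.
ε = (ΔQ/ΔP)(P̄/Q̄) = (-103/2.04)(44.78/1196.5).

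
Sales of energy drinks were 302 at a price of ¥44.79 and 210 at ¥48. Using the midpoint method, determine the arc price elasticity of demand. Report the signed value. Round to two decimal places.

-5.19

ΔQ = 210 − 302 = -92; ΔP = 48 − 44.79 = 3.21.
Midpoints: P̄ = 46.39, Q̄ = 256.0.
ε = (ΔQ/ΔP)(P̄/Q̄) = (-92/3.21)(46.39/256.0).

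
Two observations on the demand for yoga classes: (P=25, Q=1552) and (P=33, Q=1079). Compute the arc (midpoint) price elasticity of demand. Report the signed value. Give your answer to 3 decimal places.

-1.303

ΔQ = 1079 − 1552 = -473; ΔP = 33 − 25 = 8.
Midpoints: P̄ = 29.00, Q̄ = 1315.5.
ε = (ΔQ/ΔP)(P̄/Q̄) = (-473/8)(29.00/1315.5).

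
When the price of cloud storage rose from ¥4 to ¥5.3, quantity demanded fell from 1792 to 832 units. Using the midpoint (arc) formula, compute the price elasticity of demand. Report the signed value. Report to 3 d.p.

-2.617

ΔQ = 832 − 1792 = -960; ΔP = 5.3 − 4 = 1.3.
Midpoints: P̄ = 4.65, Q̄ = 1312.0.
ε = (ΔQ/ΔP)(P̄/Q̄) = (-960/1.3)(4.65/1312.0).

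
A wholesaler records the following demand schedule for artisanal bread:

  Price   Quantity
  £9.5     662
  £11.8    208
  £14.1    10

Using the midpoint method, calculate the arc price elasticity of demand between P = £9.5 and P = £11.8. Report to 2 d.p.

At P = 9.5, Q = 662; at P = 11.8, Q = 208.
ΔQ = -454, ΔP = 2.3. Midpoints: P̄ = 10.65, Q̄ = 435.0.
ε = (ΔQ/ΔP)(P̄/Q̄) = (-454/2.3)(10.65/435.0).

-4.83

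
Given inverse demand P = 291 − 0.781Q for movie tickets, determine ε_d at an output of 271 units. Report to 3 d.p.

-0.375

At Q = 271, P = 291 − 0.781(271) = 79.35.
dP/dQ = −0.781, so dQ/dP = 1/(−0.781) = -1.280.
ε = (dQ/dP)(P/Q) = (-1.280)(79.35/271).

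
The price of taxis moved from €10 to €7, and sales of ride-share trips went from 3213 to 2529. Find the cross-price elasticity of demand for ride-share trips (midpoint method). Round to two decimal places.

ΔQ_x = 2529 − 3213 = -684; ΔP_y = 7 − 10 = -3.
Midpoints: P̄_y = 8.50, Q̄_x = 2871.0.
ε_xy = (ΔQ_x/ΔP_y)(P̄_y/Q̄_x) = (-684/-3)(8.50/2871.0).

0.68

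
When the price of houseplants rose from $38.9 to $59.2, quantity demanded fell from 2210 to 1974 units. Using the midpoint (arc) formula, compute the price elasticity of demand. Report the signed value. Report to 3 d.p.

-0.273

ΔQ = 1974 − 2210 = -236; ΔP = 59.2 − 38.9 = 20.3.
Midpoints: P̄ = 49.05, Q̄ = 2092.0.
ε = (ΔQ/ΔP)(P̄/Q̄) = (-236/20.3)(49.05/2092.0).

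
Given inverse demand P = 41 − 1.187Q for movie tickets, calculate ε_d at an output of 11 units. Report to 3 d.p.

At Q = 11, P = 41 − 1.187(11) = 27.94.
dP/dQ = −1.187, so dQ/dP = 1/(−1.187) = -0.842.
ε = (dQ/dP)(P/Q) = (-0.842)(27.94/11).

-2.140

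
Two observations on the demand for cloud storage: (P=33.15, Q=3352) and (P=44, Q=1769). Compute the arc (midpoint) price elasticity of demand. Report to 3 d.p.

ΔQ = 1769 − 3352 = -1583; ΔP = 44 − 33.15 = 10.85.
Midpoints: P̄ = 38.58, Q̄ = 2560.5.
ε = (ΔQ/ΔP)(P̄/Q̄) = (-1583/10.85)(38.58/2560.5).

-2.198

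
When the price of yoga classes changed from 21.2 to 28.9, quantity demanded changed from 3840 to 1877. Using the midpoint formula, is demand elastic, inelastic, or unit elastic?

elastic

Arc ε ≈ -2.234.
|ε| = 2.23 > 1.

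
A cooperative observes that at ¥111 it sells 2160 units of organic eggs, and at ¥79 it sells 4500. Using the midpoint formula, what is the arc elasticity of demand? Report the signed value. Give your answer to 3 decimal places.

-2.086

ΔQ = 4500 − 2160 = 2340; ΔP = 79 − 111 = -32.
Midpoints: P̄ = 95.00, Q̄ = 3330.0.
ε = (ΔQ/ΔP)(P̄/Q̄) = (2340/-32)(95.00/3330.0).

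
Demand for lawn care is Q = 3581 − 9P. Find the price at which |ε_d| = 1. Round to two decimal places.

198.94

For linear demand Q = a − bP, ε = −bP/(a − bP). |ε| = 1 when bP = a − bP, i.e. P = a/(2b).
P = 3581/(2·9) = 3581/18 = 198.9444.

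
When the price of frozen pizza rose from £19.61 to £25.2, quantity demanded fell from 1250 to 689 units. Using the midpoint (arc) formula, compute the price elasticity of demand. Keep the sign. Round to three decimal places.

ΔQ = 689 − 1250 = -561; ΔP = 25.2 − 19.61 = 5.59.
Midpoints: P̄ = 22.41, Q̄ = 969.5.
ε = (ΔQ/ΔP)(P̄/Q̄) = (-561/5.59)(22.41/969.5).

-2.319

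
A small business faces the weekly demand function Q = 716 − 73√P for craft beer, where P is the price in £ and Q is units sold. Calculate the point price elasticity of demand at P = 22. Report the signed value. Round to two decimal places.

-0.46

At P = 22, Q = 373.600.
dQ/dP = −73/(2√P) = -7.782.
ε = (dQ/dP)(P/Q) = (-7.782)(22/373.600).
|ε| < 1, so demand is inelastic at this price.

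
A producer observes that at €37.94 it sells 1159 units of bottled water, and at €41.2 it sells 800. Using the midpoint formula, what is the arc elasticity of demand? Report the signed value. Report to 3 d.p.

ΔQ = 800 − 1159 = -359; ΔP = 41.2 − 37.94 = 3.26.
Midpoints: P̄ = 39.57, Q̄ = 979.5.
ε = (ΔQ/ΔP)(P̄/Q̄) = (-359/3.26)(39.57/979.5).

-4.449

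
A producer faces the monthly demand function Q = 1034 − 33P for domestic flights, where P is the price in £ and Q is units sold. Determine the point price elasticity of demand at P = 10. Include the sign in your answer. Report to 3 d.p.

At P = 10, Q = 704.
dQ/dP = −33.
ε = (dQ/dP)(P/Q) = (-33)(10/704).
|ε| < 1, so demand is inelastic at this price.

-0.469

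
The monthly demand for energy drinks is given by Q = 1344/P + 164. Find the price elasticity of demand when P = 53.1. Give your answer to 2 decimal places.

-0.13

At P = 53.1, Q = 189.311.
dQ/dP = −1344/P² = -0.477.
ε = (dQ/dP)(P/Q) = (-0.477)(53.1/189.311).
|ε| < 1, so demand is inelastic at this price.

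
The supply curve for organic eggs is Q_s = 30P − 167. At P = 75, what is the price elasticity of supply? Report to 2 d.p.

1.08

At P = 75, Q_s = 2083.
dQ_s/dP = 30.
ε_s = (dQ_s/dP)(P/Q_s) = (30)(75/2083).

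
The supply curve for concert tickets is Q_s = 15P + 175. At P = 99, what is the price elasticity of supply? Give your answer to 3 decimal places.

At P = 99, Q_s = 1660.
dQ_s/dP = 15.
ε_s = (dQ_s/dP)(P/Q_s) = (15)(99/1660).

0.895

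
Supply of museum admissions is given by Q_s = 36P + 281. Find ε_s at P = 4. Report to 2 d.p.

At P = 4, Q_s = 425.
dQ_s/dP = 36.
ε_s = (dQ_s/dP)(P/Q_s) = (36)(4/425).

0.34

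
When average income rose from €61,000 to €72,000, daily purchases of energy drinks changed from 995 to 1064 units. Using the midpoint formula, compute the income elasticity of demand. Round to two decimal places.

ΔQ = 69, ΔI = 11000. Midpoints: Ī = 66,500, Q̄ = 1029.5.
ε_I = (ΔQ/ΔI)(Ī/Q̄) = (69/11000)(66500/1029.5).

0.41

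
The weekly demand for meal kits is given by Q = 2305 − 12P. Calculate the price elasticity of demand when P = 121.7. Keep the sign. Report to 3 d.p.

-1.729

At P = 121.7, Q = 844.600.
dQ/dP = −12.
ε = (dQ/dP)(P/Q) = (-12)(121.7/844.600).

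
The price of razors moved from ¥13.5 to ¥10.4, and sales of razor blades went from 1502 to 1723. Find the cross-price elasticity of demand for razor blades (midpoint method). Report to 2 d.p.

ΔQ_x = 1723 − 1502 = 221; ΔP_y = 10.4 − 13.5 = -3.1.
Midpoints: P̄_y = 11.95, Q̄_x = 1612.5.
ε_xy = (ΔQ_x/ΔP_y)(P̄_y/Q̄_x) = (221/-3.1)(11.95/1612.5).

-0.53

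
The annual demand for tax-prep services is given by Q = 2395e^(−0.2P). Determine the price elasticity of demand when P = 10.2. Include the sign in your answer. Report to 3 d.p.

At P = 10.2, Q = 311.419.
dQ/dP = −0.2·2395e^(−0.2P) = −0.2Q = -62.284.
ε = (dQ/dP)(P/Q) = (-62.284)(10.2/311.419).

-2.040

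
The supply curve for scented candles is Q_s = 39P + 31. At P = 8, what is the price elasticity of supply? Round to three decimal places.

0.910

At P = 8, Q_s = 343.
dQ_s/dP = 39.
ε_s = (dQ_s/dP)(P/Q_s) = (39)(8/343).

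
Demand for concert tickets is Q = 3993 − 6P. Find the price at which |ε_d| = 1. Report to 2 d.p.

For linear demand Q = a − bP, ε = −bP/(a − bP). |ε| = 1 when bP = a − bP, i.e. P = a/(2b).
P = 3993/(2·6) = 3993/12 = 332.7500.

332.75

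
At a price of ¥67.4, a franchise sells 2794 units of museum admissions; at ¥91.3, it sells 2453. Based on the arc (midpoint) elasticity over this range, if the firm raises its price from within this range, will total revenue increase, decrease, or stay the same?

Arc ε = (-341/23.9)(79.35/2623.5) ≈ -0.432.
|ε| = 0.43 < 1, so demand is inelastic. A price rise therefore raises total revenue.

increase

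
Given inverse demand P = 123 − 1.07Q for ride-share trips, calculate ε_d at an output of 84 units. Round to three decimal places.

At Q = 84, P = 123 − 1.07(84) = 33.12.
dP/dQ = −1.07, so dQ/dP = 1/(−1.07) = -0.935.
ε = (dQ/dP)(P/Q) = (-0.935)(33.12/84).

-0.368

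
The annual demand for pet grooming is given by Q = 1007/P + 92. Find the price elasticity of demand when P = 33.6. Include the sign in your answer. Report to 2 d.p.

At P = 33.6, Q = 121.970.
dQ/dP = −1007/P² = -0.892.
ε = (dQ/dP)(P/Q) = (-0.892)(33.6/121.970).

-0.25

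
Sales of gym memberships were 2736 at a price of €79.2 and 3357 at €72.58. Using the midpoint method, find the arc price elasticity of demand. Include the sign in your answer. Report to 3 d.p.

-2.337

ΔQ = 3357 − 2736 = 621; ΔP = 72.58 − 79.2 = -6.62.
Midpoints: P̄ = 75.89, Q̄ = 3046.5.
ε = (ΔQ/ΔP)(P̄/Q̄) = (621/-6.62)(75.89/3046.5).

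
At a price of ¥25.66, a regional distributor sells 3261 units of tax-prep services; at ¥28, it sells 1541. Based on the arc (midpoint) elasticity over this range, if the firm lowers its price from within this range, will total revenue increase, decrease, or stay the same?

increase

Arc ε = (-1720/2.34)(26.83/2401.0) ≈ -8.214.
|ε| = 8.21 > 1, so demand is elastic. A price cut therefore raises total revenue.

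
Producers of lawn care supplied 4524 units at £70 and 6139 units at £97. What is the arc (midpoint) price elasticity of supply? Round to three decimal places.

0.937

ΔQ = 6139 − 4524 = 1615; ΔP = 97 − 70 = 27.
Midpoints: P̄ = 83.50, Q̄ = 5331.5.
ε_s = (ΔQ/ΔP)(P̄/Q̄) = (1615/27)(83.50/5331.5).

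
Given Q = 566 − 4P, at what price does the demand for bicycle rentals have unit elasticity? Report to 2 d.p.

For linear demand Q = a − bP, ε = −bP/(a − bP). |ε| = 1 when bP = a − bP, i.e. P = a/(2b).
P = 566/(2·4) = 566/8 = 70.7500.

70.75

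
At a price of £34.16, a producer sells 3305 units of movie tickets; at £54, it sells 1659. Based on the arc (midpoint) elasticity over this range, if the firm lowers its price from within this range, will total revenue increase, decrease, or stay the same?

increase

Arc ε = (-1646/19.84)(44.08/2482.0) ≈ -1.473.
|ε| = 1.47 > 1, so demand is elastic. A price cut therefore raises total revenue.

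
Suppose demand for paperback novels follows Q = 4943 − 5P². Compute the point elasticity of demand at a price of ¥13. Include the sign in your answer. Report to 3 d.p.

-0.412

At P = 13, Q = 4098.
dQ/dP = −10P = -130.
ε = (dQ/dP)(P/Q) = (-130)(13/4098).
|ε| < 1, so demand is inelastic at this price.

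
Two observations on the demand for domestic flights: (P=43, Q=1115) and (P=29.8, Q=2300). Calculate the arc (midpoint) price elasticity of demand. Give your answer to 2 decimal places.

-1.91

ΔQ = 2300 − 1115 = 1185; ΔP = 29.8 − 43 = -13.2.
Midpoints: P̄ = 36.40, Q̄ = 1707.5.
ε = (ΔQ/ΔP)(P̄/Q̄) = (1185/-13.2)(36.40/1707.5).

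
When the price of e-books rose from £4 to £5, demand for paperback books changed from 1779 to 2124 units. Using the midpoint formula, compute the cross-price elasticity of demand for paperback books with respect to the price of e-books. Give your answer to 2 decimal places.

ΔQ_x = 2124 − 1779 = 345; ΔP_y = 5 − 4 = 1.
Midpoints: P̄_y = 4.50, Q̄_x = 1951.5.
ε_xy = (ΔQ_x/ΔP_y)(P̄_y/Q̄_x) = (345/1)(4.50/1951.5).
ε_xy > 0, so the goods are substitutes.

0.80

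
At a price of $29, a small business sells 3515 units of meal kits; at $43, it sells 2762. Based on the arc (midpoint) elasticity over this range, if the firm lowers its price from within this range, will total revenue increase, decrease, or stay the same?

decrease

Arc ε = (-753/14)(36.00/3138.5) ≈ -0.617.
|ε| = 0.62 < 1, so demand is inelastic. A price cut therefore reduces total revenue.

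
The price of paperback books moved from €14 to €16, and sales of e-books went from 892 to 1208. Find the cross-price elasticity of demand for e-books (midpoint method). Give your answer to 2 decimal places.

2.26

ΔQ_x = 1208 − 892 = 316; ΔP_y = 16 − 14 = 2.
Midpoints: P̄_y = 15.00, Q̄_x = 1050.0.
ε_xy = (ΔQ_x/ΔP_y)(P̄_y/Q̄_x) = (316/2)(15.00/1050.0).
ε_xy > 0, so the goods are substitutes.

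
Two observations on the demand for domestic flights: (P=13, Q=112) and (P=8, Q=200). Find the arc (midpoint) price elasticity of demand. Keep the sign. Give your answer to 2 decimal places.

-1.18

ΔQ = 200 − 112 = 88; ΔP = 8 − 13 = -5.
Midpoints: P̄ = 10.50, Q̄ = 156.0.
ε = (ΔQ/ΔP)(P̄/Q̄) = (88/-5)(10.50/156.0).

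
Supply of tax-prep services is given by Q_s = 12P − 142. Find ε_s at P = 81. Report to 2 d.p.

At P = 81, Q_s = 830.
dQ_s/dP = 12.
ε_s = (dQ_s/dP)(P/Q_s) = (12)(81/830).

1.17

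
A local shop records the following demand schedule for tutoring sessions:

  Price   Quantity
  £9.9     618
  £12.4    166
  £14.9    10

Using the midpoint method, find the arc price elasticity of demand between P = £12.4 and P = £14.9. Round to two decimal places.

At P = 12.4, Q = 166; at P = 14.9, Q = 10.
ΔQ = -156, ΔP = 2.5. Midpoints: P̄ = 13.65, Q̄ = 88.0.
ε = (ΔQ/ΔP)(P̄/Q̄) = (-156/2.5)(13.65/88.0).

-9.68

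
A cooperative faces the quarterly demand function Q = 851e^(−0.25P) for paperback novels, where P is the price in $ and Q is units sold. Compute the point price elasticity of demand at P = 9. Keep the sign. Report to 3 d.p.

At P = 9, Q = 89.695.
dQ/dP = −0.25·851e^(−0.25P) = −0.25Q = -22.424.
ε = (dQ/dP)(P/Q) = (-22.424)(9/89.695).

-2.250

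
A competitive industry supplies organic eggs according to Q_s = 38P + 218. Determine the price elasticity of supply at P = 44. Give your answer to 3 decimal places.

At P = 44, Q_s = 1890.
dQ_s/dP = 38.
ε_s = (dQ_s/dP)(P/Q_s) = (38)(44/1890).

0.885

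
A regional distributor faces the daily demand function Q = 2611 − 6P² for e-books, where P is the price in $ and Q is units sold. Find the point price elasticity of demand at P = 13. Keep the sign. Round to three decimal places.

-1.270

At P = 13, Q = 1597.
dQ/dP = −12P = -156.
ε = (dQ/dP)(P/Q) = (-156)(13/1597).
|ε| > 1, so demand is elastic at this price.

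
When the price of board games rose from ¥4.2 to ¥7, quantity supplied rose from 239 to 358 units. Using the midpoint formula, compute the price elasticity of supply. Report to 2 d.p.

ΔQ = 358 − 239 = 119; ΔP = 7 − 4.2 = 2.8.
Midpoints: P̄ = 5.60, Q̄ = 298.5.
ε_s = (ΔQ/ΔP)(P̄/Q̄) = (119/2.8)(5.60/298.5).

0.80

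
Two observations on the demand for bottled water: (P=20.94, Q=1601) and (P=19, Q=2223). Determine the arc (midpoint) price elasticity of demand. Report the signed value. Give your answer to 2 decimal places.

ΔQ = 2223 − 1601 = 622; ΔP = 19 − 20.94 = -1.94.
Midpoints: P̄ = 19.97, Q̄ = 1912.0.
ε = (ΔQ/ΔP)(P̄/Q̄) = (622/-1.94)(19.97/1912.0).

-3.35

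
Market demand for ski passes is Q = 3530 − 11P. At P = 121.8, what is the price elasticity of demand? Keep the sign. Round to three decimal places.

At P = 121.8, Q = 2190.200.
dQ/dP = −11.
ε = (dQ/dP)(P/Q) = (-11)(121.8/2190.200).

-0.612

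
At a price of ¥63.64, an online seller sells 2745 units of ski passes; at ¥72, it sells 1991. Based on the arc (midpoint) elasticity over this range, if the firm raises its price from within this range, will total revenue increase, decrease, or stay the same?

Arc ε = (-754/8.36)(67.82/2368.0) ≈ -2.583.
|ε| = 2.58 > 1, so demand is elastic. A price rise therefore reduces total revenue.

decrease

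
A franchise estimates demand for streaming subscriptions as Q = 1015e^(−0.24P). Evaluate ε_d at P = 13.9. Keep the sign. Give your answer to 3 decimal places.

-3.336

At P = 13.9, Q = 36.113.
dQ/dP = −0.24·1015e^(−0.24P) = −0.24Q = -8.667.
ε = (dQ/dP)(P/Q) = (-8.667)(13.9/36.113).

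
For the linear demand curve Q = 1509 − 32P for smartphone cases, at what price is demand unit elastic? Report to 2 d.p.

For linear demand Q = a − bP, ε = −bP/(a − bP). |ε| = 1 when bP = a − bP, i.e. P = a/(2b).
P = 1509/(2·32) = 1509/64 = 23.5781.

23.58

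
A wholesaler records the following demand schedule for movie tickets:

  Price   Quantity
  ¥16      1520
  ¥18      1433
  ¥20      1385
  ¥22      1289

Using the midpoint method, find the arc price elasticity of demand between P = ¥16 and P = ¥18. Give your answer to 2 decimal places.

-0.50

At P = 16, Q = 1520; at P = 18, Q = 1433.
ΔQ = -87, ΔP = 2. Midpoints: P̄ = 17.00, Q̄ = 1476.5.
ε = (ΔQ/ΔP)(P̄/Q̄) = (-87/2)(17.00/1476.5).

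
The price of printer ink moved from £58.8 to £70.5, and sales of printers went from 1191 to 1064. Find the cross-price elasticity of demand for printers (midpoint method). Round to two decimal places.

-0.62

ΔQ_x = 1064 − 1191 = -127; ΔP_y = 70.5 − 58.8 = 11.7.
Midpoints: P̄_y = 64.65, Q̄_x = 1127.5.
ε_xy = (ΔQ_x/ΔP_y)(P̄_y/Q̄_x) = (-127/11.7)(64.65/1127.5).
ε_xy < 0, so the goods are complements.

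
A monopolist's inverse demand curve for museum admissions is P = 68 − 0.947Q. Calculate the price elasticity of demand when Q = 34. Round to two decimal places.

At Q = 34, P = 68 − 0.947(34) = 35.80.
dP/dQ = −0.947, so dQ/dP = 1/(−0.947) = -1.056.
ε = (dQ/dP)(P/Q) = (-1.056)(35.80/34).

-1.11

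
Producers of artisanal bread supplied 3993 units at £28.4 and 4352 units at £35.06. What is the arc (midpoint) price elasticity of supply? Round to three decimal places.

0.410

ΔQ = 4352 − 3993 = 359; ΔP = 35.06 − 28.4 = 6.66.
Midpoints: P̄ = 31.73, Q̄ = 4172.5.
ε_s = (ΔQ/ΔP)(P̄/Q̄) = (359/6.66)(31.73/4172.5).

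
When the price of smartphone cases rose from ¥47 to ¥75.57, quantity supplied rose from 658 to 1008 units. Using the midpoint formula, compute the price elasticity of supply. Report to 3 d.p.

ΔQ = 1008 − 658 = 350; ΔP = 75.57 − 47 = 28.57.
Midpoints: P̄ = 61.28, Q̄ = 833.0.
ε_s = (ΔQ/ΔP)(P̄/Q̄) = (350/28.57)(61.28/833.0).

0.901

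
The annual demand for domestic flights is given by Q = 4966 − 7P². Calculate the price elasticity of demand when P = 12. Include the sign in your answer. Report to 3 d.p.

-0.509

At P = 12, Q = 3958.
dQ/dP = −14P = -168.
ε = (dQ/dP)(P/Q) = (-168)(12/3958).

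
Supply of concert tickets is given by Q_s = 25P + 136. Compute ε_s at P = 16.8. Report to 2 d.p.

0.76

At P = 16.8, Q_s = 556.
dQ_s/dP = 25.
ε_s = (dQ_s/dP)(P/Q_s) = (25)(16.8/556).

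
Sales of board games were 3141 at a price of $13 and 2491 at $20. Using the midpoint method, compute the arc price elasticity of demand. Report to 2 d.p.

-0.54

ΔQ = 2491 − 3141 = -650; ΔP = 20 − 13 = 7.
Midpoints: P̄ = 16.50, Q̄ = 2816.0.
ε = (ΔQ/ΔP)(P̄/Q̄) = (-650/7)(16.50/2816.0).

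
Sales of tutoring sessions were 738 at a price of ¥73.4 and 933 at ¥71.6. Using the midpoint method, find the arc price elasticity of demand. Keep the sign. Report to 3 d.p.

ΔQ = 933 − 738 = 195; ΔP = 71.6 − 73.4 = -1.8.
Midpoints: P̄ = 72.50, Q̄ = 835.5.
ε = (ΔQ/ΔP)(P̄/Q̄) = (195/-1.8)(72.50/835.5).

-9.401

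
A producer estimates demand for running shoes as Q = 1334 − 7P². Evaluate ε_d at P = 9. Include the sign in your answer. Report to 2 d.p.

-1.48

At P = 9, Q = 767.
dQ/dP = −14P = -126.
ε = (dQ/dP)(P/Q) = (-126)(9/767).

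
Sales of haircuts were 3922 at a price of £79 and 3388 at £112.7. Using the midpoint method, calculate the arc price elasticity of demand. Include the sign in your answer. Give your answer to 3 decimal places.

ΔQ = 3388 − 3922 = -534; ΔP = 112.7 − 79 = 33.7.
Midpoints: P̄ = 95.85, Q̄ = 3655.0.
ε = (ΔQ/ΔP)(P̄/Q̄) = (-534/33.7)(95.85/3655.0).

-0.416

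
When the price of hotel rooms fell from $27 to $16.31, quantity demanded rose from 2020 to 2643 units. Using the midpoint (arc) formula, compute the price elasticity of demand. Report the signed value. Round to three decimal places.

ΔQ = 2643 − 2020 = 623; ΔP = 16.31 − 27 = -10.69.
Midpoints: P̄ = 21.66, Q̄ = 2331.5.
ε = (ΔQ/ΔP)(P̄/Q̄) = (623/-10.69)(21.66/2331.5).

-0.541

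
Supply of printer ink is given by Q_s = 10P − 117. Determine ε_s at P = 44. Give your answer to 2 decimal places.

1.36

At P = 44, Q_s = 323.
dQ_s/dP = 10.
ε_s = (dQ_s/dP)(P/Q_s) = (10)(44/323).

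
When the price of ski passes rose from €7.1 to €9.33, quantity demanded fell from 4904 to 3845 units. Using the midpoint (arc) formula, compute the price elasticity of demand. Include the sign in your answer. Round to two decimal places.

-0.89

ΔQ = 3845 − 4904 = -1059; ΔP = 9.33 − 7.1 = 2.23.
Midpoints: P̄ = 8.21, Q̄ = 4374.5.
ε = (ΔQ/ΔP)(P̄/Q̄) = (-1059/2.23)(8.21/4374.5).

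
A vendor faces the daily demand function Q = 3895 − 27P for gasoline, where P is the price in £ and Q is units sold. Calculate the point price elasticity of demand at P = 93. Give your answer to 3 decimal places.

-1.814

At P = 93, Q = 1384.
dQ/dP = −27.
ε = (dQ/dP)(P/Q) = (-27)(93/1384).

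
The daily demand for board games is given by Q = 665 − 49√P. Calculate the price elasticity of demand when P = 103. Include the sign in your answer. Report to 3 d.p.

-1.483

At P = 103, Q = 167.704.
dQ/dP = −49/(2√P) = -2.414.
ε = (dQ/dP)(P/Q) = (-2.414)(103/167.704).
|ε| > 1, so demand is elastic at this price.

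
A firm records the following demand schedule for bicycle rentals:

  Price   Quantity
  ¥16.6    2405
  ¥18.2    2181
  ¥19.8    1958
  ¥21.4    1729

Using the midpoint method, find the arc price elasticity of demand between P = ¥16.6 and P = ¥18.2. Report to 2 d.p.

-1.06

At P = 16.6, Q = 2405; at P = 18.2, Q = 2181.
ΔQ = -224, ΔP = 1.6. Midpoints: P̄ = 17.40, Q̄ = 2293.0.
ε = (ΔQ/ΔP)(P̄/Q̄) = (-224/1.6)(17.40/2293.0).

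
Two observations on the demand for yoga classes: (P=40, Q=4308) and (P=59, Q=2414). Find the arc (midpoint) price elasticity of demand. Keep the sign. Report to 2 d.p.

ΔQ = 2414 − 4308 = -1894; ΔP = 59 − 40 = 19.
Midpoints: P̄ = 49.50, Q̄ = 3361.0.
ε = (ΔQ/ΔP)(P̄/Q̄) = (-1894/19)(49.50/3361.0).

-1.47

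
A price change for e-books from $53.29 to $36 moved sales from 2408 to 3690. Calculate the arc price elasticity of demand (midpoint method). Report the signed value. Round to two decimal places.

-1.09

ΔQ = 3690 − 2408 = 1282; ΔP = 36 − 53.29 = -17.29.
Midpoints: P̄ = 44.64, Q̄ = 3049.0.
ε = (ΔQ/ΔP)(P̄/Q̄) = (1282/-17.29)(44.64/3049.0).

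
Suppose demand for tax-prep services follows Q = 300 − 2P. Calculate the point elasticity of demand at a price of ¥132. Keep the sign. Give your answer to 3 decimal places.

-7.333

At P = 132, Q = 36.
dQ/dP = −2.
ε = (dQ/dP)(P/Q) = (-2)(132/36).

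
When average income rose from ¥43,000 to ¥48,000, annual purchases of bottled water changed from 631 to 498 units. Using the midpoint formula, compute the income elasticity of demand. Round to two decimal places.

ΔQ = -133, ΔI = 5000. Midpoints: Ī = 45,500, Q̄ = 564.5.
ε_I = (ΔQ/ΔI)(Ī/Q̄) = (-133/5000)(45500/564.5).
ε_I < 0, so the good is inferior.

-2.14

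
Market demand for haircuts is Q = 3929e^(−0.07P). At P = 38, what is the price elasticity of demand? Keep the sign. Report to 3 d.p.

At P = 38, Q = 274.827.
dQ/dP = −0.07·3929e^(−0.07P) = −0.07Q = -19.238.
ε = (dQ/dP)(P/Q) = (-19.238)(38/274.827).

-2.660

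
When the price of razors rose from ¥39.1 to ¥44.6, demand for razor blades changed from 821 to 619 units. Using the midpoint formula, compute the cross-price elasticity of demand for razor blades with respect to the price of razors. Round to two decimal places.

ΔQ_x = 619 − 821 = -202; ΔP_y = 44.6 − 39.1 = 5.5.
Midpoints: P̄_y = 41.85, Q̄_x = 720.0.
ε_xy = (ΔQ_x/ΔP_y)(P̄_y/Q̄_x) = (-202/5.5)(41.85/720.0).

-2.13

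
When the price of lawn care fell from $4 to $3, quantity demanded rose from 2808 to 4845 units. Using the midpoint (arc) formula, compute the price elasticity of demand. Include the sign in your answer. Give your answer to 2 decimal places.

-1.86

ΔQ = 4845 − 2808 = 2037; ΔP = 3 − 4 = -1.
Midpoints: P̄ = 3.50, Q̄ = 3826.5.
ε = (ΔQ/ΔP)(P̄/Q̄) = (2037/-1)(3.50/3826.5).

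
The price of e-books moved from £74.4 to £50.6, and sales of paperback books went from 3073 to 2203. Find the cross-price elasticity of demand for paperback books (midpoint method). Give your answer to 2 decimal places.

0.87

ΔQ_x = 2203 − 3073 = -870; ΔP_y = 50.6 − 74.4 = -23.8.
Midpoints: P̄_y = 62.50, Q̄_x = 2638.0.
ε_xy = (ΔQ_x/ΔP_y)(P̄_y/Q̄_x) = (-870/-23.8)(62.50/2638.0).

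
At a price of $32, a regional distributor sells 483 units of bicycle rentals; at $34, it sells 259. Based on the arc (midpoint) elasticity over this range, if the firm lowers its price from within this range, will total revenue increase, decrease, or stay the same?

increase

Arc ε = (-224/2)(33.00/371.0) ≈ -9.962.
|ε| = 9.96 > 1, so demand is elastic. A price cut therefore raises total revenue.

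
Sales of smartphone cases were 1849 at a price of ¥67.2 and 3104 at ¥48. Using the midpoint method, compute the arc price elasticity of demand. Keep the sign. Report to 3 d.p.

-1.520

ΔQ = 3104 − 1849 = 1255; ΔP = 48 − 67.2 = -19.2.
Midpoints: P̄ = 57.60, Q̄ = 2476.5.
ε = (ΔQ/ΔP)(P̄/Q̄) = (1255/-19.2)(57.60/2476.5).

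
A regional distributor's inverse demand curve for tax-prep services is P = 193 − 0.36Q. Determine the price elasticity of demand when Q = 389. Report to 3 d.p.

-0.378

At Q = 389, P = 193 − 0.36(389) = 52.96.
dP/dQ = −0.36, so dQ/dP = 1/(−0.36) = -2.778.
ε = (dQ/dP)(P/Q) = (-2.778)(52.96/389).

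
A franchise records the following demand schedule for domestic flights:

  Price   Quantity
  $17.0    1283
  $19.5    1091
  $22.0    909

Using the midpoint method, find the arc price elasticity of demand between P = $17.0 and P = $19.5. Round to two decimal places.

-1.18

At P = 17.0, Q = 1283; at P = 19.5, Q = 1091.
ΔQ = -192, ΔP = 2.5. Midpoints: P̄ = 18.25, Q̄ = 1187.0.
ε = (ΔQ/ΔP)(P̄/Q̄) = (-192/2.5)(18.25/1187.0).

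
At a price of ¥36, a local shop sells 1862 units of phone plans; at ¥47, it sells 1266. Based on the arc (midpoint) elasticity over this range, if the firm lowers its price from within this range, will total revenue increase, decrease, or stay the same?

increase

Arc ε = (-596/11)(41.50/1564.0) ≈ -1.438.
|ε| = 1.44 > 1, so demand is elastic. A price cut therefore raises total revenue.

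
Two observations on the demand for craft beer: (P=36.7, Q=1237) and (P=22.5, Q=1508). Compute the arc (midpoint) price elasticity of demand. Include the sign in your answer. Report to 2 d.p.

ΔQ = 1508 − 1237 = 271; ΔP = 22.5 − 36.7 = -14.2.
Midpoints: P̄ = 29.60, Q̄ = 1372.5.
ε = (ΔQ/ΔP)(P̄/Q̄) = (271/-14.2)(29.60/1372.5).

-0.41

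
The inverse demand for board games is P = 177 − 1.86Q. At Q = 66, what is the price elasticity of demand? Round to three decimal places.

At Q = 66, P = 177 − 1.86(66) = 54.24.
dP/dQ = −1.86, so dQ/dP = 1/(−1.86) = -0.538.
ε = (dQ/dP)(P/Q) = (-0.538)(54.24/66).

-0.442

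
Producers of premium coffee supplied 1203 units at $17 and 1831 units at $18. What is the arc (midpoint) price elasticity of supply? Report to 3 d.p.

ΔQ = 1831 − 1203 = 628; ΔP = 18 − 17 = 1.
Midpoints: P̄ = 17.50, Q̄ = 1517.0.
ε_s = (ΔQ/ΔP)(P̄/Q̄) = (628/1)(17.50/1517.0).

7.245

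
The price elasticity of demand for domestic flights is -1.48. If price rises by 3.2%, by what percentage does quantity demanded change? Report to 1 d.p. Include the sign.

%ΔQ ≈ ε × %ΔP = (-1.48)(3.2%) = -4.74%.

-4.7%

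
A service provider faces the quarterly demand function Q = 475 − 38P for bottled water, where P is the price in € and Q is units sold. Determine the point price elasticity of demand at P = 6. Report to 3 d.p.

-0.923

At P = 6, Q = 247.
dQ/dP = −38.
ε = (dQ/dP)(P/Q) = (-38)(6/247).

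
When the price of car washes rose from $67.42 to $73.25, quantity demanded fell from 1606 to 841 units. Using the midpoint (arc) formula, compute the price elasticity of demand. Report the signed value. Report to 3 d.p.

ΔQ = 841 − 1606 = -765; ΔP = 73.25 − 67.42 = 5.83.
Midpoints: P̄ = 70.34, Q̄ = 1223.5.
ε = (ΔQ/ΔP)(P̄/Q̄) = (-765/5.83)(70.34/1223.5).

-7.543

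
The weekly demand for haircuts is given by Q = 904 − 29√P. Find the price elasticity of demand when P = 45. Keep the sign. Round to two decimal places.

At P = 45, Q = 709.462.
dQ/dP = −29/(2√P) = -2.162.
ε = (dQ/dP)(P/Q) = (-2.162)(45/709.462).
|ε| < 1, so demand is inelastic at this price.

-0.14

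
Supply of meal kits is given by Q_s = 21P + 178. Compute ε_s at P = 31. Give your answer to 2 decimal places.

At P = 31, Q_s = 829.
dQ_s/dP = 21.
ε_s = (dQ_s/dP)(P/Q_s) = (21)(31/829).

0.79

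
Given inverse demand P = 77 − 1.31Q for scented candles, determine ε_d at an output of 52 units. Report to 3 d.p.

At Q = 52, P = 77 − 1.31(52) = 8.88.
dP/dQ = −1.31, so dQ/dP = 1/(−1.31) = -0.763.
ε = (dQ/dP)(P/Q) = (-0.763)(8.88/52).

-0.130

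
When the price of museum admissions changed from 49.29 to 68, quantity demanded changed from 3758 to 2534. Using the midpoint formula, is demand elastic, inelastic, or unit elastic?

Arc ε ≈ -1.219.
|ε| = 1.22 > 1.

elastic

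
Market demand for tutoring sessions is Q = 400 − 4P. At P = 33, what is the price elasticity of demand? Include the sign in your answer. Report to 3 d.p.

-0.493

At P = 33, Q = 268.
dQ/dP = −4.
ε = (dQ/dP)(P/Q) = (-4)(33/268).
|ε| < 1, so demand is inelastic at this price.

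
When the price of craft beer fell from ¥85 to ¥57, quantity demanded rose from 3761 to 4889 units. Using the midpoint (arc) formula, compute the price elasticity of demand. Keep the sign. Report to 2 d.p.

ΔQ = 4889 − 3761 = 1128; ΔP = 57 − 85 = -28.
Midpoints: P̄ = 71.00, Q̄ = 4325.0.
ε = (ΔQ/ΔP)(P̄/Q̄) = (1128/-28)(71.00/4325.0).

-0.66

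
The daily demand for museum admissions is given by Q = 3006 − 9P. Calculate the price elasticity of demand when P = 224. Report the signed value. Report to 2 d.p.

-2.04

At P = 224, Q = 990.
dQ/dP = −9.
ε = (dQ/dP)(P/Q) = (-9)(224/990).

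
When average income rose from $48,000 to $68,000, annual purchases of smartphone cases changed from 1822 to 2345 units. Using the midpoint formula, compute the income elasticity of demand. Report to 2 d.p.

ΔQ = 523, ΔI = 20000. Midpoints: Ī = 58,000, Q̄ = 2083.5.
ε_I = (ΔQ/ΔI)(Ī/Q̄) = (523/20000)(58000/2083.5).
ε_I > 0, so the good is normal.

0.73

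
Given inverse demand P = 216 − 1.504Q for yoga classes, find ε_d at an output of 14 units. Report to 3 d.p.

At Q = 14, P = 216 − 1.504(14) = 194.94.
dP/dQ = −1.504, so dQ/dP = 1/(−1.504) = -0.665.
ε = (dQ/dP)(P/Q) = (-0.665)(194.94/14).

-9.258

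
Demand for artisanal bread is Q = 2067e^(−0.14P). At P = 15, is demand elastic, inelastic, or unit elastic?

Q = 253.117, dQ/dP = -35.436.
ε = (dQ/dP)(P/Q) ≈ -2.100.
|ε| = 2.10 > 1.

elastic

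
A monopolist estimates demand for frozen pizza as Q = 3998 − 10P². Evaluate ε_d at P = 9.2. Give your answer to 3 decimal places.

-0.537

At P = 9.2, Q = 3151.600.
dQ/dP = −20P = -184.
ε = (dQ/dP)(P/Q) = (-184)(9.2/3151.600).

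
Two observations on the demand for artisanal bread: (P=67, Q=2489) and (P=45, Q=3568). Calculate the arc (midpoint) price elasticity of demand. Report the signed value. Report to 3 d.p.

-0.907

ΔQ = 3568 − 2489 = 1079; ΔP = 45 − 67 = -22.
Midpoints: P̄ = 56.00, Q̄ = 3028.5.
ε = (ΔQ/ΔP)(P̄/Q̄) = (1079/-22)(56.00/3028.5).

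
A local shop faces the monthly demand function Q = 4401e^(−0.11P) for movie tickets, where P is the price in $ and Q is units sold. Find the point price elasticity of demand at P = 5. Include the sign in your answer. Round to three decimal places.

At P = 5, Q = 2539.156.
dQ/dP = −0.11·4401e^(−0.11P) = −0.11Q = -279.307.
ε = (dQ/dP)(P/Q) = (-279.307)(5/2539.156).
|ε| < 1, so demand is inelastic at this price.

-0.550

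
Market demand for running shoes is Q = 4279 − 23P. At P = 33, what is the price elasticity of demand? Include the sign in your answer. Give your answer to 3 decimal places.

-0.216

At P = 33, Q = 3520.
dQ/dP = −23.
ε = (dQ/dP)(P/Q) = (-23)(33/3520).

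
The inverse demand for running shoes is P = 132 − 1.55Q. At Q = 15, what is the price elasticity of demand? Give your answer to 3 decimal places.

At Q = 15, P = 132 − 1.55(15) = 108.75.
dP/dQ = −1.55, so dQ/dP = 1/(−1.55) = -0.645.
ε = (dQ/dP)(P/Q) = (-0.645)(108.75/15).

-4.677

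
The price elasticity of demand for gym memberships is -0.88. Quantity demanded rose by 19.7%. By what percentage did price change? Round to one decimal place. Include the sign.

-22.4%

%ΔP ≈ %ΔQ / ε = (19.7%)/(-0.88) = -22.39%.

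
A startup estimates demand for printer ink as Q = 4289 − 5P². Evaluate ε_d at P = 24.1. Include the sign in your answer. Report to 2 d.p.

At P = 24.1, Q = 1384.950.
dQ/dP = −10P = -241.
ε = (dQ/dP)(P/Q) = (-241)(24.1/1384.950).

-4.19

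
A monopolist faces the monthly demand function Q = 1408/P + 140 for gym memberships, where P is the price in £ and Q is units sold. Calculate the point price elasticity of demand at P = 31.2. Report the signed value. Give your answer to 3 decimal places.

At P = 31.2, Q = 185.128.
dQ/dP = −1408/P² = -1.446.
ε = (dQ/dP)(P/Q) = (-1.446)(31.2/185.128).

-0.244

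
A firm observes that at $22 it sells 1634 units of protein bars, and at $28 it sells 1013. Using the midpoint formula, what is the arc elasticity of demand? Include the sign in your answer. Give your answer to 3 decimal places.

ΔQ = 1013 − 1634 = -621; ΔP = 28 − 22 = 6.
Midpoints: P̄ = 25.00, Q̄ = 1323.5.
ε = (ΔQ/ΔP)(P̄/Q̄) = (-621/6)(25.00/1323.5).

-1.955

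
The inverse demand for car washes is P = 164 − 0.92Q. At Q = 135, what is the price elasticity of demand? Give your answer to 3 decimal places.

-0.320

At Q = 135, P = 164 − 0.92(135) = 39.80.
dP/dQ = −0.92, so dQ/dP = 1/(−0.92) = -1.087.
ε = (dQ/dP)(P/Q) = (-1.087)(39.80/135).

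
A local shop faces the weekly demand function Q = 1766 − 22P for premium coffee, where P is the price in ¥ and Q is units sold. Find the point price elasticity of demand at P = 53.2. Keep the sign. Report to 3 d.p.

-1.965

At P = 53.2, Q = 595.600.
dQ/dP = −22.
ε = (dQ/dP)(P/Q) = (-22)(53.2/595.600).
|ε| > 1, so demand is elastic at this price.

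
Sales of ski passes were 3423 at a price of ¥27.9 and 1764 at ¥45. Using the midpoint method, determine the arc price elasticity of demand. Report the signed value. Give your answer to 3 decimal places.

-1.364

ΔQ = 1764 − 3423 = -1659; ΔP = 45 − 27.9 = 17.1.
Midpoints: P̄ = 36.45, Q̄ = 2593.5.
ε = (ΔQ/ΔP)(P̄/Q̄) = (-1659/17.1)(36.45/2593.5).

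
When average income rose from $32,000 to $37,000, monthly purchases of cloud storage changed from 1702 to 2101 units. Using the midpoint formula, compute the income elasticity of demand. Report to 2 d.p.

ΔQ = 399, ΔI = 5000. Midpoints: Ī = 34,500, Q̄ = 1901.5.
ε_I = (ΔQ/ΔI)(Ī/Q̄) = (399/5000)(34500/1901.5).
ε_I > 0, so the good is normal.

1.45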